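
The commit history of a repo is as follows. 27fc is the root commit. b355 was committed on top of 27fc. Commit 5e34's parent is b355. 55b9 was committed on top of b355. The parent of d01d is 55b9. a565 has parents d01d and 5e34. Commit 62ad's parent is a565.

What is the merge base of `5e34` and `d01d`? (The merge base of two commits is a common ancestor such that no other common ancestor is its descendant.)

b355

Ancestors of 5e34: {27fc, 5e34, b355}.
Ancestors of d01d: {27fc, 55b9, b355, d01d}.
Common ancestors: {27fc, b355}.
Among these, b355 is not an ancestor of any other common ancestor — it is the merge base.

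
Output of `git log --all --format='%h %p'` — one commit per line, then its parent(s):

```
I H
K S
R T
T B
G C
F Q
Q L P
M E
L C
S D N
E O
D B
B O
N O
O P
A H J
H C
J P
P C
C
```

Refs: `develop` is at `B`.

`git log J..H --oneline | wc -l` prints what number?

Reachable from H: {C, H}.
Reachable from J: {C, J, P}.
In H's history but not J's: {H} — 1 commit.

1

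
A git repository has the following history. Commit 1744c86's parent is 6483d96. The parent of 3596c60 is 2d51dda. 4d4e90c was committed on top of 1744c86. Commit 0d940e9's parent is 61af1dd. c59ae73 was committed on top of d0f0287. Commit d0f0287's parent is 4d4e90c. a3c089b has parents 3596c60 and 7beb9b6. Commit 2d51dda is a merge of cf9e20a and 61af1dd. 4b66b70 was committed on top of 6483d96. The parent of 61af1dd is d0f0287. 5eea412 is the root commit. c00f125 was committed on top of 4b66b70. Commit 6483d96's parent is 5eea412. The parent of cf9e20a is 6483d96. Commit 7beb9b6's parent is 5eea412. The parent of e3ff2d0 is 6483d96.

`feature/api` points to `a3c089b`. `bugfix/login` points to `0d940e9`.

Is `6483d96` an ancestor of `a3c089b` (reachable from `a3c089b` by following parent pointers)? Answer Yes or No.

Ancestors of a3c089b (commits reachable by following parents): {1744c86, 2d51dda, 3596c60, 4d4e90c, 5eea412, 61af1dd, 6483d96, 7beb9b6, a3c089b, cf9e20a, d0f0287}.
6483d96 is in that set, so it is an ancestor of a3c089b.

Yes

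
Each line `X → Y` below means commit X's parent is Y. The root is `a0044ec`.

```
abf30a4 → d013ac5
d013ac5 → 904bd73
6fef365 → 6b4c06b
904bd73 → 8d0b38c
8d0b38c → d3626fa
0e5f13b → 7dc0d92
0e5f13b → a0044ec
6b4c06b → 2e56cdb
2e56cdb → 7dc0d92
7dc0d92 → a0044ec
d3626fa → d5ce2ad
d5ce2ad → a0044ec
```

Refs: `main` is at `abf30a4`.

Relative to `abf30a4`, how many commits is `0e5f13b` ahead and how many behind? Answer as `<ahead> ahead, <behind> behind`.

Reachable from 0e5f13b: {0e5f13b, 7dc0d92, a0044ec}.
Reachable from abf30a4: {8d0b38c, 904bd73, a0044ec, abf30a4, d013ac5, d3626fa, d5ce2ad}.
Only in 0e5f13b's history (ahead): {0e5f13b, 7dc0d92} — 2.
Only in abf30a4's history (behind): {8d0b38c, 904bd73, abf30a4, d013ac5, d3626fa, d5ce2ad} — 6.

2 ahead, 6 behind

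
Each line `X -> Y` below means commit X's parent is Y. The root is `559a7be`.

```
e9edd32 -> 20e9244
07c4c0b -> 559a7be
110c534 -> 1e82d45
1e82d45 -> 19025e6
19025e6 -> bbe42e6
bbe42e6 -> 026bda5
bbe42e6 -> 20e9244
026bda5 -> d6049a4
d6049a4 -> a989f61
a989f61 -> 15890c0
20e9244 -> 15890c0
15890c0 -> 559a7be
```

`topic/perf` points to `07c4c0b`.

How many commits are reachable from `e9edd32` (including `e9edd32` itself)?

4

Walking parent pointers from e9edd32: reachable set = {15890c0, 20e9244, 559a7be, e9edd32}.
That is 4 commits.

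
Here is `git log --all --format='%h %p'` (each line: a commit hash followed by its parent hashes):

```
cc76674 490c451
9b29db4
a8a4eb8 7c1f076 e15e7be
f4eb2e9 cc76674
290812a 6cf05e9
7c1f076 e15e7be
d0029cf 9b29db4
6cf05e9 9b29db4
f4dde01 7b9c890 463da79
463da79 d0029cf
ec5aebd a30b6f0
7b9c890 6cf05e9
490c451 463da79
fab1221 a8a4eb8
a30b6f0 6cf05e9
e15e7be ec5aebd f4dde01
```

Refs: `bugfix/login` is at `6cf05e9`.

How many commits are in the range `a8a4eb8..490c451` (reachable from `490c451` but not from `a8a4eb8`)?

1

Reachable from 490c451: {463da79, 490c451, 9b29db4, d0029cf}.
Reachable from a8a4eb8: {463da79, 6cf05e9, 7b9c890, 7c1f076, 9b29db4, a30b6f0, a8a4eb8, d0029cf, e15e7be, ec5aebd, f4dde01}.
In 490c451's history but not a8a4eb8's: {490c451} — 1 commit.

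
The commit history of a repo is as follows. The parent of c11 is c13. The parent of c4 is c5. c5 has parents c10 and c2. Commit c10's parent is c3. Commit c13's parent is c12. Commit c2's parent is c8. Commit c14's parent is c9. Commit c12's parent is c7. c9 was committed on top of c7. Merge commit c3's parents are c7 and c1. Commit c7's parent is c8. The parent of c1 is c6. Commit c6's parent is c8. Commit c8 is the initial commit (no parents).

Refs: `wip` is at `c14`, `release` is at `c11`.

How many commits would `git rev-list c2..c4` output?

Reachable from c4: {c1, c10, c2, c3, c4, c5, c6, c7, c8}.
Reachable from c2: {c2, c8}.
In c4's history but not c2's: {c1, c10, c3, c4, c5, c6, c7} — 7 commits.

7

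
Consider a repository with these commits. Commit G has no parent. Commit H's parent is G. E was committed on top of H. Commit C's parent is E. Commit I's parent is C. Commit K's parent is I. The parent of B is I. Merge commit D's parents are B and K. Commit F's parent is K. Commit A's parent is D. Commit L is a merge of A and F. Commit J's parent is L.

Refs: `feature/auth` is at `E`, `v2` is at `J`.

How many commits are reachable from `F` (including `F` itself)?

7

Walking parent pointers from F: reachable set = {C, E, F, G, H, I, K}.
That is 7 commits.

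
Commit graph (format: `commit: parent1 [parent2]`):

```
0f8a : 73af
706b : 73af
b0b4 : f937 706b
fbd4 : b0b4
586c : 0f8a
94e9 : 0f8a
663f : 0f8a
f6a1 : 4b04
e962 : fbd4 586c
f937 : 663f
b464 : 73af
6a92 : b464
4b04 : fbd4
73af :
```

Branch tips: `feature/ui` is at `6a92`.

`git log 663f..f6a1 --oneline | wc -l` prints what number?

6

Reachable from f6a1: {0f8a, 4b04, 663f, 706b, 73af, b0b4, f6a1, f937, fbd4}.
Reachable from 663f: {0f8a, 663f, 73af}.
In f6a1's history but not 663f's: {4b04, 706b, b0b4, f6a1, f937, fbd4} — 6 commits.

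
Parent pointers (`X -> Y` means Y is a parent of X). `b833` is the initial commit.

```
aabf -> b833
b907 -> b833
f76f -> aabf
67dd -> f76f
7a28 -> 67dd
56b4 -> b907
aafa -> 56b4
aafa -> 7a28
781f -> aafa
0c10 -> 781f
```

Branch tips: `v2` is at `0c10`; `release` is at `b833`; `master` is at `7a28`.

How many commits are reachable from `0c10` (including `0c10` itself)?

10

Walking parent pointers from 0c10: reachable set = {0c10, 56b4, 67dd, 781f, 7a28, aabf, aafa, b833, b907, f76f}.
That is 10 commits.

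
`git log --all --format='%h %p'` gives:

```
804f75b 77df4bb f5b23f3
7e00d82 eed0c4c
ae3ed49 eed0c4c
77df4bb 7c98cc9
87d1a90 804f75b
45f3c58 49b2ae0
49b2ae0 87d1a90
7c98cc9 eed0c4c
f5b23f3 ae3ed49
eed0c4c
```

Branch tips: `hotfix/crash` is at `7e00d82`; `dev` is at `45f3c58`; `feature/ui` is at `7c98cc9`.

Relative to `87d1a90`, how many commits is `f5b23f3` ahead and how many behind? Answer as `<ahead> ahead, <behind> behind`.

0 ahead, 4 behind

Reachable from f5b23f3: {ae3ed49, eed0c4c, f5b23f3}.
Reachable from 87d1a90: {77df4bb, 7c98cc9, 804f75b, 87d1a90, ae3ed49, eed0c4c, f5b23f3}.
Only in f5b23f3's history (ahead): {} — 0.
Only in 87d1a90's history (behind): {77df4bb, 7c98cc9, 804f75b, 87d1a90} — 4.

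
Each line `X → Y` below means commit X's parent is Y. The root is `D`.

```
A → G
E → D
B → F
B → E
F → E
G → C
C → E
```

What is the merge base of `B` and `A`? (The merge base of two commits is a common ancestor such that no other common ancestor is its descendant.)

Ancestors of B: {B, D, E, F}.
Ancestors of A: {A, C, D, E, G}.
Common ancestors: {D, E}.
Among these, E is not an ancestor of any other common ancestor — it is the merge base.

E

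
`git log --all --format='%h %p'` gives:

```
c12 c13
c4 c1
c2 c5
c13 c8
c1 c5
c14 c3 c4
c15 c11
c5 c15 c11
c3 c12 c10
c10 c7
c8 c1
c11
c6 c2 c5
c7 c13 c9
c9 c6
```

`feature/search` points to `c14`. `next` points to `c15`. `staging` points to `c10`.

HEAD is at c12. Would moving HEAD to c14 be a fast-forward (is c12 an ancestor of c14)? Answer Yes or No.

A fast-forward from c12 to c14 is possible iff c12 is an ancestor of c14.
Ancestors of c14: {c1, c10, c11, c12, c13, c14, c15, c2, c3, c4, c5, c6, c7, c8, c9}.
c12 is among them, so fast-forward is possible.

Yes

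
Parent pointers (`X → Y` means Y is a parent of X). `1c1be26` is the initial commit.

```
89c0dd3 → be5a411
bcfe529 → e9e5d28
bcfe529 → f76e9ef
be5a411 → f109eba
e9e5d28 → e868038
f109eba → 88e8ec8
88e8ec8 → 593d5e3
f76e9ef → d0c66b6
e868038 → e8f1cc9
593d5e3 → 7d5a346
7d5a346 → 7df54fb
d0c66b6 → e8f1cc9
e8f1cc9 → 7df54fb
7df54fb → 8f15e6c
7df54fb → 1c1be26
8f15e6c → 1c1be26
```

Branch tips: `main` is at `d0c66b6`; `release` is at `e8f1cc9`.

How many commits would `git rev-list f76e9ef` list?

Walking parent pointers from f76e9ef: reachable set = {1c1be26, 7df54fb, 8f15e6c, d0c66b6, e8f1cc9, f76e9ef}.
That is 6 commits.

6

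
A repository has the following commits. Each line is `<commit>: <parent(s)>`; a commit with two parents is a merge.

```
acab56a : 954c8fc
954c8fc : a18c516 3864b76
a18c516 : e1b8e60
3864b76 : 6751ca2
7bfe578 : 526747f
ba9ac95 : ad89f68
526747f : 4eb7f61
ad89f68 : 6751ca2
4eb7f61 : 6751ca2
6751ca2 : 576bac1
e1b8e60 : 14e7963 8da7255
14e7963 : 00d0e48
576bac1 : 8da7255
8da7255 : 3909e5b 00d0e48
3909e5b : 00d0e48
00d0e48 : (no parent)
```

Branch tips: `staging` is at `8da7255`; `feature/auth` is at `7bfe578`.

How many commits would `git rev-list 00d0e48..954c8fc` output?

9

Reachable from 954c8fc: {00d0e48, 14e7963, 3864b76, 3909e5b, 576bac1, 6751ca2, 8da7255, 954c8fc, a18c516, e1b8e60}.
Reachable from 00d0e48: {00d0e48}.
In 954c8fc's history but not 00d0e48's: {14e7963, 3864b76, 3909e5b, 576bac1, 6751ca2, 8da7255, 954c8fc, a18c516, e1b8e60} — 9 commits.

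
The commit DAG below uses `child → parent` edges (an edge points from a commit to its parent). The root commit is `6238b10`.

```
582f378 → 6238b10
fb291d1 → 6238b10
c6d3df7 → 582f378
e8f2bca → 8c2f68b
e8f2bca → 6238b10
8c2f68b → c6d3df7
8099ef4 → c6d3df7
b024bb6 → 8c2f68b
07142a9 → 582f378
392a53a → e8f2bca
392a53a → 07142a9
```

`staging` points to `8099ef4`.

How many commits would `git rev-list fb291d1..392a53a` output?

6

Reachable from 392a53a: {07142a9, 392a53a, 582f378, 6238b10, 8c2f68b, c6d3df7, e8f2bca}.
Reachable from fb291d1: {6238b10, fb291d1}.
In 392a53a's history but not fb291d1's: {07142a9, 392a53a, 582f378, 8c2f68b, c6d3df7, e8f2bca} — 6 commits.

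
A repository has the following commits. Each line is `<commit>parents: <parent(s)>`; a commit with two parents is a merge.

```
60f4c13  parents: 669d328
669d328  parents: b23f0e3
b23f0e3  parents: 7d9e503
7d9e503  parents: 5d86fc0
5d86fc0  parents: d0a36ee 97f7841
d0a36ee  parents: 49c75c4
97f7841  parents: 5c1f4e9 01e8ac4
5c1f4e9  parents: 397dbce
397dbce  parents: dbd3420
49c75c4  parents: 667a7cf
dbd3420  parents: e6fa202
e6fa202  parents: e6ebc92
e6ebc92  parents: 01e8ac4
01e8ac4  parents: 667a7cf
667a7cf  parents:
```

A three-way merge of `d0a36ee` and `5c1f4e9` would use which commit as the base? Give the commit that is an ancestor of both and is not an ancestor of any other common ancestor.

667a7cf

Ancestors of d0a36ee: {49c75c4, 667a7cf, d0a36ee}.
Ancestors of 5c1f4e9: {01e8ac4, 397dbce, 5c1f4e9, 667a7cf, dbd3420, e6ebc92, e6fa202}.
Common ancestors: {667a7cf}.
The only common ancestor is 667a7cf, so it is the merge base.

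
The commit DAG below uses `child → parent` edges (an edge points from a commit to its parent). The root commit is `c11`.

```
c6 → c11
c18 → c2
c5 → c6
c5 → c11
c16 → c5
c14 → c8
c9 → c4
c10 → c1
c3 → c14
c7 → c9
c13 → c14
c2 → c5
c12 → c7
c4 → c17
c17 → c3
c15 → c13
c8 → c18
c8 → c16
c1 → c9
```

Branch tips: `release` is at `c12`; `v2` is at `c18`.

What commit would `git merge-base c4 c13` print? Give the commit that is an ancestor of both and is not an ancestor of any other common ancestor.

c14

Ancestors of c4: {c11, c14, c16, c17, c18, c2, c3, c4, c5, c6, c8}.
Ancestors of c13: {c11, c13, c14, c16, c18, c2, c5, c6, c8}.
Common ancestors: {c11, c14, c16, c18, c2, c5, c6, c8}.
Among these, c14 is not an ancestor of any other common ancestor — it is the merge base.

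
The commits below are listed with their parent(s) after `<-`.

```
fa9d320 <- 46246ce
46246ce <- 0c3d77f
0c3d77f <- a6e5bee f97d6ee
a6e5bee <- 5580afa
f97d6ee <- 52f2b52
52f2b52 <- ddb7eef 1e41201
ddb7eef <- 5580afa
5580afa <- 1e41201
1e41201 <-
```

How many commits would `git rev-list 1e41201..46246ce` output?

7

Reachable from 46246ce: {0c3d77f, 1e41201, 46246ce, 52f2b52, 5580afa, a6e5bee, ddb7eef, f97d6ee}.
Reachable from 1e41201: {1e41201}.
In 46246ce's history but not 1e41201's: {0c3d77f, 46246ce, 52f2b52, 5580afa, a6e5bee, ddb7eef, f97d6ee} — 7 commits.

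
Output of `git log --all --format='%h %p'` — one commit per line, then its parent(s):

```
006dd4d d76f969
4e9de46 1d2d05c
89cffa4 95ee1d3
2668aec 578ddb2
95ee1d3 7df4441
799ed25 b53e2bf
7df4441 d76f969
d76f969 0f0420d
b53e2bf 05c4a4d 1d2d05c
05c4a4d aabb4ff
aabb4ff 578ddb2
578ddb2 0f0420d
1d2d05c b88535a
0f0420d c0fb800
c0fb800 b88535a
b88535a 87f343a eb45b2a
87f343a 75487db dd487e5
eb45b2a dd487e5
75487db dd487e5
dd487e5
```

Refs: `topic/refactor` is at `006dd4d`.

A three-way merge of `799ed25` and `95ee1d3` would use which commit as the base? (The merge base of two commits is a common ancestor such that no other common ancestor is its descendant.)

0f0420d

Ancestors of 799ed25: {05c4a4d, 0f0420d, 1d2d05c, 578ddb2, 75487db, 799ed25, 87f343a, aabb4ff, b53e2bf, b88535a, c0fb800, dd487e5, eb45b2a}.
Ancestors of 95ee1d3: {0f0420d, 75487db, 7df4441, 87f343a, 95ee1d3, b88535a, c0fb800, d76f969, dd487e5, eb45b2a}.
Common ancestors: {0f0420d, 75487db, 87f343a, b88535a, c0fb800, dd487e5, eb45b2a}.
Among these, 0f0420d is not an ancestor of any other common ancestor — it is the merge base.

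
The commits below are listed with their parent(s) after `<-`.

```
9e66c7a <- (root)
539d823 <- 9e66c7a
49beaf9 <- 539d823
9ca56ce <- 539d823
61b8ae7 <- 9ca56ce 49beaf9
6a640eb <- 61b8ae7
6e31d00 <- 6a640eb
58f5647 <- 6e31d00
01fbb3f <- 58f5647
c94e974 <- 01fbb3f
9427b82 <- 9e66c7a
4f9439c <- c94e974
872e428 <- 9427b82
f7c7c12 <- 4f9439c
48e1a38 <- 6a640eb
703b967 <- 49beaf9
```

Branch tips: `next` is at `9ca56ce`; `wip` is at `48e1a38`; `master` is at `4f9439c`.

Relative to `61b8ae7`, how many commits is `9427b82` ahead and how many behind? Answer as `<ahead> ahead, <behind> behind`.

Reachable from 9427b82: {9427b82, 9e66c7a}.
Reachable from 61b8ae7: {49beaf9, 539d823, 61b8ae7, 9ca56ce, 9e66c7a}.
Only in 9427b82's history (ahead): {9427b82} — 1.
Only in 61b8ae7's history (behind): {49beaf9, 539d823, 61b8ae7, 9ca56ce} — 4.

1 ahead, 4 behind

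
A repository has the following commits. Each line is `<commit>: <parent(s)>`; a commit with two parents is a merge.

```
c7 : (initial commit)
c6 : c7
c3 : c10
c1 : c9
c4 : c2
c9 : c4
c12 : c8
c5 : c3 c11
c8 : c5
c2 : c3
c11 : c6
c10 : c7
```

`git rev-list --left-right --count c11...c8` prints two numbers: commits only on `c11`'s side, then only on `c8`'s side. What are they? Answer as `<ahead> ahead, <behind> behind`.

Reachable from c11: {c11, c6, c7}.
Reachable from c8: {c10, c11, c3, c5, c6, c7, c8}.
Only in c11's history (ahead): {} — 0.
Only in c8's history (behind): {c10, c3, c5, c8} — 4.

0 ahead, 4 behind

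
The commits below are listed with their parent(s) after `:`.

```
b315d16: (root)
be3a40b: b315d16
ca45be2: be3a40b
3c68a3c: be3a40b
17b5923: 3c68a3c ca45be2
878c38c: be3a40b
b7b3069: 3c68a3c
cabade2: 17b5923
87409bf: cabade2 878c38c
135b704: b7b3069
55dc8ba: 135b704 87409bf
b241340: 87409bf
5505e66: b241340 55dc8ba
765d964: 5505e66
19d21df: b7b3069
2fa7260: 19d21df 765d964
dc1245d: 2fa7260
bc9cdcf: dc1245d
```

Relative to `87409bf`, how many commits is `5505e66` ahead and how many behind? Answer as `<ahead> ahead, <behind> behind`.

5 ahead, 0 behind

Reachable from 5505e66: {135b704, 17b5923, 3c68a3c, 5505e66, 55dc8ba, 87409bf, 878c38c, b241340, b315d16, b7b3069, be3a40b, ca45be2, cabade2}.
Reachable from 87409bf: {17b5923, 3c68a3c, 87409bf, 878c38c, b315d16, be3a40b, ca45be2, cabade2}.
Only in 5505e66's history (ahead): {135b704, 5505e66, 55dc8ba, b241340, b7b3069} — 5.
Only in 87409bf's history (behind): {} — 0.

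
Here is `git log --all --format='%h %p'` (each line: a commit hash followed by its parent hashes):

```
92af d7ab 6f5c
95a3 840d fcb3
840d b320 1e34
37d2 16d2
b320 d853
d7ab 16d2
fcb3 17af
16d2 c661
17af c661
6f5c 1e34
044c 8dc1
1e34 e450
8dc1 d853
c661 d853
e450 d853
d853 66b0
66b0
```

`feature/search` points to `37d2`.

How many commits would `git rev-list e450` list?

3

Walking parent pointers from e450: reachable set = {66b0, d853, e450}.
That is 3 commits.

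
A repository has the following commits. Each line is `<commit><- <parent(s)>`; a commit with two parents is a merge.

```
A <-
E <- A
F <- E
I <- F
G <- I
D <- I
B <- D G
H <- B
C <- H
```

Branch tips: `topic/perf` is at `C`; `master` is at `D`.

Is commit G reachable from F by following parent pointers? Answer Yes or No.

No

Ancestors of F: {A, E, F}.
G is not in that set, so it is not an ancestor of F.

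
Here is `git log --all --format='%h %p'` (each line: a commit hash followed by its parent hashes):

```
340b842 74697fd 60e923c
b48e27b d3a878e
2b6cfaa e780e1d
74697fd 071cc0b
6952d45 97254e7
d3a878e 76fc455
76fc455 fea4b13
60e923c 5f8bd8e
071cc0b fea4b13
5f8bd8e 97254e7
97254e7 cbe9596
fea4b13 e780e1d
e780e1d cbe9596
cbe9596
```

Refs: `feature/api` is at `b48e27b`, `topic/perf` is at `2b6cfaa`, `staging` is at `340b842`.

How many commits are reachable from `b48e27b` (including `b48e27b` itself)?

Walking parent pointers from b48e27b: reachable set = {76fc455, b48e27b, cbe9596, d3a878e, e780e1d, fea4b13}.
That is 6 commits.

6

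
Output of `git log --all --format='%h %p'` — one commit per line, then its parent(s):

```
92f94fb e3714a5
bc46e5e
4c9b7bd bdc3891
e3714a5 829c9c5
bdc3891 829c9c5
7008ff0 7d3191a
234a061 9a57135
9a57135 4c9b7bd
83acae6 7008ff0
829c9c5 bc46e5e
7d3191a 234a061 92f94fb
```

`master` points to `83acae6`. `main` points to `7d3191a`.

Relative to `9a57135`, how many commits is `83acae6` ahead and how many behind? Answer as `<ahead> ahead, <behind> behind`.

Reachable from 83acae6: {234a061, 4c9b7bd, 7008ff0, 7d3191a, 829c9c5, 83acae6, 92f94fb, 9a57135, bc46e5e, bdc3891, e3714a5}.
Reachable from 9a57135: {4c9b7bd, 829c9c5, 9a57135, bc46e5e, bdc3891}.
Only in 83acae6's history (ahead): {234a061, 7008ff0, 7d3191a, 83acae6, 92f94fb, e3714a5} — 6.
Only in 9a57135's history (behind): {} — 0.

6 ahead, 0 behind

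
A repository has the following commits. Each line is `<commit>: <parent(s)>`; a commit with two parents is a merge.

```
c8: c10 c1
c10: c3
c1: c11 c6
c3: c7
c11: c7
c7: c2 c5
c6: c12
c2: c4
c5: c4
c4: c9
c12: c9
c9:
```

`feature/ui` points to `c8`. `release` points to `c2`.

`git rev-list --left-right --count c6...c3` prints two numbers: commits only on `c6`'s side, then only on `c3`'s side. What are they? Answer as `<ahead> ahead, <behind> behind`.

2 ahead, 5 behind

Reachable from c6: {c12, c6, c9}.
Reachable from c3: {c2, c3, c4, c5, c7, c9}.
Only in c6's history (ahead): {c12, c6} — 2.
Only in c3's history (behind): {c2, c3, c4, c5, c7} — 5.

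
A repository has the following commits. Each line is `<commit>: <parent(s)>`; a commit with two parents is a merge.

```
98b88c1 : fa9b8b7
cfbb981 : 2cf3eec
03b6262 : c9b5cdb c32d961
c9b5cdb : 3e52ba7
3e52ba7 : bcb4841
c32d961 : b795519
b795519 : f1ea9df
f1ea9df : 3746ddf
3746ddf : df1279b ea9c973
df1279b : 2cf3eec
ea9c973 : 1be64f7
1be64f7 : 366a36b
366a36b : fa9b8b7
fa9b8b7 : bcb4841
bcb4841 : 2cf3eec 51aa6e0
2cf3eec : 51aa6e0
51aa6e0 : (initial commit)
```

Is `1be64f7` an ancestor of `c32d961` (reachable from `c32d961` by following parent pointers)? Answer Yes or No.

Yes

Ancestors of c32d961 (commits reachable by following parents): {1be64f7, 2cf3eec, 366a36b, 3746ddf, 51aa6e0, b795519, bcb4841, c32d961, df1279b, ea9c973, f1ea9df, fa9b8b7}.
1be64f7 is in that set, so it is an ancestor of c32d961.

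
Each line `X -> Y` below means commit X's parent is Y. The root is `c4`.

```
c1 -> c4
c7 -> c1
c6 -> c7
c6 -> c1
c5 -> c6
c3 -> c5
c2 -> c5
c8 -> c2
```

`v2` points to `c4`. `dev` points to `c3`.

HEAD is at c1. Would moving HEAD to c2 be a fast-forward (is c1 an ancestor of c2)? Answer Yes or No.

A fast-forward from c1 to c2 is possible iff c1 is an ancestor of c2.
Ancestors of c2: {c1, c2, c4, c5, c6, c7}.
c1 is among them, so fast-forward is possible.

Yes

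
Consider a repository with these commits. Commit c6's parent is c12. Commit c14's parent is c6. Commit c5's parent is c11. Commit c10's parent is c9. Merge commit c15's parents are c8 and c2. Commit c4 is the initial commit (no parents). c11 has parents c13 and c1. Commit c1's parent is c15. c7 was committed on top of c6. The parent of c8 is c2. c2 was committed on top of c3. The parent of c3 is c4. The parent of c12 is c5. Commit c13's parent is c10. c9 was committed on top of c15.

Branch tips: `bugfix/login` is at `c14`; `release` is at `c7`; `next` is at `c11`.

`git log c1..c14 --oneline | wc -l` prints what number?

8

Reachable from c14: {c1, c10, c11, c12, c13, c14, c15, c2, c3, c4, c5, c6, c8, c9}.
Reachable from c1: {c1, c15, c2, c3, c4, c8}.
In c14's history but not c1's: {c10, c11, c12, c13, c14, c5, c6, c9} — 8 commits.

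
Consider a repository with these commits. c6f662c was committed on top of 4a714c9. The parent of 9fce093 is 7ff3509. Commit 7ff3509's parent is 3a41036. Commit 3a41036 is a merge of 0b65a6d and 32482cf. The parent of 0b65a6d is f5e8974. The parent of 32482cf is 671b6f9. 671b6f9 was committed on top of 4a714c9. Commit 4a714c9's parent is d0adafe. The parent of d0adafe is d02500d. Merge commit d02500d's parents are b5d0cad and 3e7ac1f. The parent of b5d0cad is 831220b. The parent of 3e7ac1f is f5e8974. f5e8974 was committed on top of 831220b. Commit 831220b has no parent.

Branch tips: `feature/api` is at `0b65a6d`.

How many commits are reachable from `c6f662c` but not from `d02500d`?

3

Reachable from c6f662c: {3e7ac1f, 4a714c9, 831220b, b5d0cad, c6f662c, d02500d, d0adafe, f5e8974}.
Reachable from d02500d: {3e7ac1f, 831220b, b5d0cad, d02500d, f5e8974}.
In c6f662c's history but not d02500d's: {4a714c9, c6f662c, d0adafe} — 3 commits.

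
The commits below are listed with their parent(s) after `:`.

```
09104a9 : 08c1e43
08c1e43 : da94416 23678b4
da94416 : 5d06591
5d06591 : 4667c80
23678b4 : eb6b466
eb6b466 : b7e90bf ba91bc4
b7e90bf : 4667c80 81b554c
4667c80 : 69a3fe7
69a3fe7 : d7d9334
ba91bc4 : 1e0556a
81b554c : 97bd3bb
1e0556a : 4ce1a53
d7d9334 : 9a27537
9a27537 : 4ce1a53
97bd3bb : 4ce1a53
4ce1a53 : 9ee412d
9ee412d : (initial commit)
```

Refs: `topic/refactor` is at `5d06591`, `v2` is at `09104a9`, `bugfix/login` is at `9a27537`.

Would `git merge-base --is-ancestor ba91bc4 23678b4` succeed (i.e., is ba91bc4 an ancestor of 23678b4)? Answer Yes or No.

Ancestors of 23678b4 (commits reachable by following parents): {1e0556a, 23678b4, 4667c80, 4ce1a53, 69a3fe7, 81b554c, 97bd3bb, 9a27537, 9ee412d, b7e90bf, ba91bc4, d7d9334, eb6b466}.
ba91bc4 is in that set, so it is an ancestor of 23678b4.

Yes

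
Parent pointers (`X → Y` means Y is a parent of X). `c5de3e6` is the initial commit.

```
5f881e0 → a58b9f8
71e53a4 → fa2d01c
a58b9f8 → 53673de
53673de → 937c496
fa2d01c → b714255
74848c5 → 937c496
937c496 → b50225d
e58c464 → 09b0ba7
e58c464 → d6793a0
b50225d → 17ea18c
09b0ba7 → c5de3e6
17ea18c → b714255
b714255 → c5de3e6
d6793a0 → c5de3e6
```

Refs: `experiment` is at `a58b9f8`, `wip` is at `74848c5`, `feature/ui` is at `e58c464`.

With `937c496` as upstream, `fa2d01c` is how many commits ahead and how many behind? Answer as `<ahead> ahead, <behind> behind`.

Reachable from fa2d01c: {b714255, c5de3e6, fa2d01c}.
Reachable from 937c496: {17ea18c, 937c496, b50225d, b714255, c5de3e6}.
Only in fa2d01c's history (ahead): {fa2d01c} — 1.
Only in 937c496's history (behind): {17ea18c, 937c496, b50225d} — 3.

1 ahead, 3 behind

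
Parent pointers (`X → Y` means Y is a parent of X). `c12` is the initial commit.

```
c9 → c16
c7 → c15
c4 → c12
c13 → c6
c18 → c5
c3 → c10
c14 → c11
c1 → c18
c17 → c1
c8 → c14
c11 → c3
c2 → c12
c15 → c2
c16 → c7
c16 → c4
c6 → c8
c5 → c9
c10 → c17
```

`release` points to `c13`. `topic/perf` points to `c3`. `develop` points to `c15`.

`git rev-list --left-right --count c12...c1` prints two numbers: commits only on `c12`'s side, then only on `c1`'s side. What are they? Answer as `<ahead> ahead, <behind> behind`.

Reachable from c12: {c12}.
Reachable from c1: {c1, c12, c15, c16, c18, c2, c4, c5, c7, c9}.
Only in c12's history (ahead): {} — 0.
Only in c1's history (behind): {c1, c15, c16, c18, c2, c4, c5, c7, c9} — 9.

0 ahead, 9 behind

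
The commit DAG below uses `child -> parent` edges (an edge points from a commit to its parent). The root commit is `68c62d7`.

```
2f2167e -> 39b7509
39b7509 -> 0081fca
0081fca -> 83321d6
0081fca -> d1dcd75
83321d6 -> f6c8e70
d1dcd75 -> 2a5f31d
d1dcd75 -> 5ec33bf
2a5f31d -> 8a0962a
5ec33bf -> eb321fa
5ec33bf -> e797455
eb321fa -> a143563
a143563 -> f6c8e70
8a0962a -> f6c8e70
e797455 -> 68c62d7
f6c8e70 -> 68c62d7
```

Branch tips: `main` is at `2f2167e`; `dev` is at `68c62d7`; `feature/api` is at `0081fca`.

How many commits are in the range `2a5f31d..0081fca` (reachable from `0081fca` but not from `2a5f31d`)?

7

Reachable from 0081fca: {0081fca, 2a5f31d, 5ec33bf, 68c62d7, 83321d6, 8a0962a, a143563, d1dcd75, e797455, eb321fa, f6c8e70}.
Reachable from 2a5f31d: {2a5f31d, 68c62d7, 8a0962a, f6c8e70}.
In 0081fca's history but not 2a5f31d's: {0081fca, 5ec33bf, 83321d6, a143563, d1dcd75, e797455, eb321fa} — 7 commits.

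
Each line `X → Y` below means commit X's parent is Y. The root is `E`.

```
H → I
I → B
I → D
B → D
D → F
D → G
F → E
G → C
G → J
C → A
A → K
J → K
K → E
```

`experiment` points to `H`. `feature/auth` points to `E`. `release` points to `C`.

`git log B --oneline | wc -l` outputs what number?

9

Walking parent pointers from B: reachable set = {A, B, C, D, E, F, G, J, K}.
That is 9 commits.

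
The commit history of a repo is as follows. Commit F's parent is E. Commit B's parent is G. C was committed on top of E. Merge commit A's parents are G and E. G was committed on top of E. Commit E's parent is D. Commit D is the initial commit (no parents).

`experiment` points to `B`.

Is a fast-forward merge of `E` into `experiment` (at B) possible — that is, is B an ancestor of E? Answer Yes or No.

A fast-forward from B to E is possible iff B is an ancestor of E.
Ancestors of E: {D, E}.
B is not among them, so fast-forward is not possible.

No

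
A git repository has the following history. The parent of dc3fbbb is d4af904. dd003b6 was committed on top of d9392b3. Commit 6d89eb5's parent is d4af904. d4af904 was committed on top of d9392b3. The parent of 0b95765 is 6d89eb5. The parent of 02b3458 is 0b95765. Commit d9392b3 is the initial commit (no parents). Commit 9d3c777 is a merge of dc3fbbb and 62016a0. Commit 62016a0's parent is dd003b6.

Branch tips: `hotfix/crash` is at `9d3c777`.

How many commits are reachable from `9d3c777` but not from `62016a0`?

Reachable from 9d3c777: {62016a0, 9d3c777, d4af904, d9392b3, dc3fbbb, dd003b6}.
Reachable from 62016a0: {62016a0, d9392b3, dd003b6}.
In 9d3c777's history but not 62016a0's: {9d3c777, d4af904, dc3fbbb} — 3 commits.

3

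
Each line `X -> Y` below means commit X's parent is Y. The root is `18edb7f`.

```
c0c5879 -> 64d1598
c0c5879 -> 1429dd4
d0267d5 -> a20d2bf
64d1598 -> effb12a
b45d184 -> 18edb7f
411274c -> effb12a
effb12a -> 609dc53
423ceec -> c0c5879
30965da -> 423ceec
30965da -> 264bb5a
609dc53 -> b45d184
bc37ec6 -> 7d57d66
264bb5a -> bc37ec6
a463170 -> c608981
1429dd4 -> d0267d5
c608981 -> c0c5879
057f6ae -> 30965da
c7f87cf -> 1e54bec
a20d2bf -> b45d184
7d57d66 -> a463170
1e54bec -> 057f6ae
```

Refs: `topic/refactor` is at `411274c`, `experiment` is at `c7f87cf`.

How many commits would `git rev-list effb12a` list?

4

Walking parent pointers from effb12a: reachable set = {18edb7f, 609dc53, b45d184, effb12a}.
That is 4 commits.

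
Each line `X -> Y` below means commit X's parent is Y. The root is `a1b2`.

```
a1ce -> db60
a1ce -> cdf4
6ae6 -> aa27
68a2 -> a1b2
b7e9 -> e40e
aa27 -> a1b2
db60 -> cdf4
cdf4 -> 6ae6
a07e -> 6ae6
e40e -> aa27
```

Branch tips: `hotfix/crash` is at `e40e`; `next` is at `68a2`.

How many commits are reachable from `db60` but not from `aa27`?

3

Reachable from db60: {6ae6, a1b2, aa27, cdf4, db60}.
Reachable from aa27: {a1b2, aa27}.
In db60's history but not aa27's: {6ae6, cdf4, db60} — 3 commits.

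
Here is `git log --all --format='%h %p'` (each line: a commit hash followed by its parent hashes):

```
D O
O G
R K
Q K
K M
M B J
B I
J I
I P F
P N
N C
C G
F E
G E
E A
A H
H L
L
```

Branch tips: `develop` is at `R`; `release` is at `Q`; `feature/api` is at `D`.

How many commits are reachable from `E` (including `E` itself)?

4

Walking parent pointers from E: reachable set = {A, E, H, L}.
That is 4 commits.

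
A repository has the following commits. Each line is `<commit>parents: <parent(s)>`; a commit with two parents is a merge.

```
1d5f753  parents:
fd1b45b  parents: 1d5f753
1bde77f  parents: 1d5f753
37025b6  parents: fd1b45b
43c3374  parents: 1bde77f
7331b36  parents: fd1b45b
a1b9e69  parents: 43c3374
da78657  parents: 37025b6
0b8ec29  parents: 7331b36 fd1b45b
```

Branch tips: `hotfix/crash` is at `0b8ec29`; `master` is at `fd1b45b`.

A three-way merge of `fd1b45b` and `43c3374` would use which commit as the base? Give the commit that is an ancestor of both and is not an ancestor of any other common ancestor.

Ancestors of fd1b45b: {1d5f753, fd1b45b}.
Ancestors of 43c3374: {1bde77f, 1d5f753, 43c3374}.
Common ancestors: {1d5f753}.
The only common ancestor is 1d5f753, so it is the merge base.

1d5f753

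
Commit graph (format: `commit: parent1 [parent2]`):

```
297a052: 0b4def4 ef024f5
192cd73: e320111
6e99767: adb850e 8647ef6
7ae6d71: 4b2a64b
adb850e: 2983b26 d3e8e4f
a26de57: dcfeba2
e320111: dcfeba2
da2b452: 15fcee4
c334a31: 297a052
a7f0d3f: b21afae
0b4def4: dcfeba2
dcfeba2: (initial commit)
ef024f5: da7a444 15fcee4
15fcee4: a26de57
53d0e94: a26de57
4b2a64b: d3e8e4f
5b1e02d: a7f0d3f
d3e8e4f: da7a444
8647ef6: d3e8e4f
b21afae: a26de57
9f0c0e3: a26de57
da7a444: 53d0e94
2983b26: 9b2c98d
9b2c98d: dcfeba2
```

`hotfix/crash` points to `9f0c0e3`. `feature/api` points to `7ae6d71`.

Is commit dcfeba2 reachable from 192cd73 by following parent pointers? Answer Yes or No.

Yes

Ancestors of 192cd73 (commits reachable by following parents): {192cd73, dcfeba2, e320111}.
dcfeba2 is in that set, so it is an ancestor of 192cd73.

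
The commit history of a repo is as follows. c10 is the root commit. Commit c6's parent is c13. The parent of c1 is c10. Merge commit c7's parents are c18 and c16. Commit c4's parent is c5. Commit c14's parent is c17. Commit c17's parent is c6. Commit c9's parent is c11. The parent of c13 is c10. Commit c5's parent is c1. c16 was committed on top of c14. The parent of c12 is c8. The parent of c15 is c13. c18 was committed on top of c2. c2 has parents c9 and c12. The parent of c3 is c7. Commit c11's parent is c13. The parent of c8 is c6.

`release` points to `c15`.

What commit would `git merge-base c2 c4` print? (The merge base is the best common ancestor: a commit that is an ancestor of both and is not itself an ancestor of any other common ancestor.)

c10

Ancestors of c2: {c10, c11, c12, c13, c2, c6, c8, c9}.
Ancestors of c4: {c1, c10, c4, c5}.
Common ancestors: {c10}.
The only common ancestor is c10, so it is the merge base.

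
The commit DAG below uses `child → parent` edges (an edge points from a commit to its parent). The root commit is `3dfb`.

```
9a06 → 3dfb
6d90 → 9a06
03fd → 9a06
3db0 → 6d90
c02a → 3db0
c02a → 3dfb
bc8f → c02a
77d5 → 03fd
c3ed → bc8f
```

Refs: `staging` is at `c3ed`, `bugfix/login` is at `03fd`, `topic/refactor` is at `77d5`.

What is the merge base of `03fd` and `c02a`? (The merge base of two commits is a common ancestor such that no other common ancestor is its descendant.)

Ancestors of 03fd: {03fd, 3dfb, 9a06}.
Ancestors of c02a: {3db0, 3dfb, 6d90, 9a06, c02a}.
Common ancestors: {3dfb, 9a06}.
Among these, 9a06 is not an ancestor of any other common ancestor — it is the merge base.

9a06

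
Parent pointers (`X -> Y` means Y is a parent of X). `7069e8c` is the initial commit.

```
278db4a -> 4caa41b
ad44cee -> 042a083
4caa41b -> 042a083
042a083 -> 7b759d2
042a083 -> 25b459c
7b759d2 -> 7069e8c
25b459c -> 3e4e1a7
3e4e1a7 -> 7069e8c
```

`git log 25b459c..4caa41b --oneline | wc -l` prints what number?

3

Reachable from 4caa41b: {042a083, 25b459c, 3e4e1a7, 4caa41b, 7069e8c, 7b759d2}.
Reachable from 25b459c: {25b459c, 3e4e1a7, 7069e8c}.
In 4caa41b's history but not 25b459c's: {042a083, 4caa41b, 7b759d2} — 3 commits.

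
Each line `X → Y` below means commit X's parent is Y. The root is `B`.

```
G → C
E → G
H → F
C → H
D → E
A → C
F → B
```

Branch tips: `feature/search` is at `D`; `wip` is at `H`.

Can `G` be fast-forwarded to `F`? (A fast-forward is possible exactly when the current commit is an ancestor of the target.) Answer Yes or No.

No

A fast-forward from G to F is possible iff G is an ancestor of F.
Ancestors of F: {B, F}.
G is not among them, so fast-forward is not possible.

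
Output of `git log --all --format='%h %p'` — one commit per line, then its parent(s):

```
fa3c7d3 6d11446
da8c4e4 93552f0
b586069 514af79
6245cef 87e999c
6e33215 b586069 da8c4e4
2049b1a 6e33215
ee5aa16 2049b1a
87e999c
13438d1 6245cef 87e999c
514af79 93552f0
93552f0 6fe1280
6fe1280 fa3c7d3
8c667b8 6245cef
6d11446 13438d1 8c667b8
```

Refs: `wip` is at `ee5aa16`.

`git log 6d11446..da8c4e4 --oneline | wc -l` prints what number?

4

Reachable from da8c4e4: {13438d1, 6245cef, 6d11446, 6fe1280, 87e999c, 8c667b8, 93552f0, da8c4e4, fa3c7d3}.
Reachable from 6d11446: {13438d1, 6245cef, 6d11446, 87e999c, 8c667b8}.
In da8c4e4's history but not 6d11446's: {6fe1280, 93552f0, da8c4e4, fa3c7d3} — 4 commits.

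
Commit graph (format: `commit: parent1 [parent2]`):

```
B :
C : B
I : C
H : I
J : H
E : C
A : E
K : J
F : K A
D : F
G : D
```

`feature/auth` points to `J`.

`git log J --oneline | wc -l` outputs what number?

Walking parent pointers from J: reachable set = {B, C, H, I, J}.
That is 5 commits.

5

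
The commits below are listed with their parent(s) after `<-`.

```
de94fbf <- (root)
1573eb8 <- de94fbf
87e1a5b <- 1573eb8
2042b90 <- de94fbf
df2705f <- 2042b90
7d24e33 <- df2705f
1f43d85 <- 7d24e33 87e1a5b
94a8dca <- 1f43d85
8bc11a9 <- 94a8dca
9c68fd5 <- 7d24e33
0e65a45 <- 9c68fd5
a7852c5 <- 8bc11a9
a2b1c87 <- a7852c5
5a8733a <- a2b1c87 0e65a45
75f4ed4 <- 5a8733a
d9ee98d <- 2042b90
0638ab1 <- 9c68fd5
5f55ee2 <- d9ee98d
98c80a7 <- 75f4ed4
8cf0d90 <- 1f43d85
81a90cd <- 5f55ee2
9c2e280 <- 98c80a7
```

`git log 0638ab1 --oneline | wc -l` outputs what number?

Walking parent pointers from 0638ab1: reachable set = {0638ab1, 2042b90, 7d24e33, 9c68fd5, de94fbf, df2705f}.
That is 6 commits.

6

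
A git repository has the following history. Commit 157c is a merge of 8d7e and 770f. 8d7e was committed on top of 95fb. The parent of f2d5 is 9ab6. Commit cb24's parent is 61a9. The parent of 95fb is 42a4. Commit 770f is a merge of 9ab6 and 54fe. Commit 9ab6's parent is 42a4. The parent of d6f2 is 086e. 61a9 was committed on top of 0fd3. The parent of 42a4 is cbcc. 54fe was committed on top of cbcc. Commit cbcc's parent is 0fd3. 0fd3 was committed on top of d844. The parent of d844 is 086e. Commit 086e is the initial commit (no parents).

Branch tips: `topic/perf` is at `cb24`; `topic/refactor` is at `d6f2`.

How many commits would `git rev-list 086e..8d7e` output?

6

Reachable from 8d7e: {086e, 0fd3, 42a4, 8d7e, 95fb, cbcc, d844}.
Reachable from 086e: {086e}.
In 8d7e's history but not 086e's: {0fd3, 42a4, 8d7e, 95fb, cbcc, d844} — 6 commits.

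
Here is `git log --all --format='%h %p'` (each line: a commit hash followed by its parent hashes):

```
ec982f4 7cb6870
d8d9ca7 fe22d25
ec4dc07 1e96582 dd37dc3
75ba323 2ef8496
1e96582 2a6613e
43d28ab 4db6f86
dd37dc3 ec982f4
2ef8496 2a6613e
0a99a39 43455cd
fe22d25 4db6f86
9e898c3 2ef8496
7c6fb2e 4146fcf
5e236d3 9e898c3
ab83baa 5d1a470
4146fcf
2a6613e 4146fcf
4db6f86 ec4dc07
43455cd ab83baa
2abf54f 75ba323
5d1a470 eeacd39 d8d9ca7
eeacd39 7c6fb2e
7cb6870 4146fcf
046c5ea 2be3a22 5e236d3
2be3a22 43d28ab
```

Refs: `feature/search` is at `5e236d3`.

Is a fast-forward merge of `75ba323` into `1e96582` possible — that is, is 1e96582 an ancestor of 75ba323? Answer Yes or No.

A fast-forward from 1e96582 to 75ba323 is possible iff 1e96582 is an ancestor of 75ba323.
Ancestors of 75ba323: {2a6613e, 2ef8496, 4146fcf, 75ba323}.
1e96582 is not among them, so fast-forward is not possible.

No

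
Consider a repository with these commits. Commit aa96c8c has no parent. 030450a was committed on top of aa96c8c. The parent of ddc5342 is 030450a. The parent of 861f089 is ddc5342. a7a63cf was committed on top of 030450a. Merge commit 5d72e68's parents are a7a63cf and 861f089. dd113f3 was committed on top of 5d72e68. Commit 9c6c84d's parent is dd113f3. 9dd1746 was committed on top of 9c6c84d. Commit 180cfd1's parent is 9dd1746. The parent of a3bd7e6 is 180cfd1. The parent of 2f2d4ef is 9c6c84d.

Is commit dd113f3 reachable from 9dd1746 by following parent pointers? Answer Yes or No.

Yes

Ancestors of 9dd1746 (commits reachable by following parents): {030450a, 5d72e68, 861f089, 9c6c84d, 9dd1746, a7a63cf, aa96c8c, dd113f3, ddc5342}.
dd113f3 is in that set, so it is an ancestor of 9dd1746.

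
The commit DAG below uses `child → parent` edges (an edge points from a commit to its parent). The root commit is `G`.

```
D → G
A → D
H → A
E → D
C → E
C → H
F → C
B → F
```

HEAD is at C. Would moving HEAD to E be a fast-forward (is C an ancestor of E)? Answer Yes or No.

No

A fast-forward from C to E is possible iff C is an ancestor of E.
Ancestors of E: {D, E, G}.
C is not among them, so fast-forward is not possible.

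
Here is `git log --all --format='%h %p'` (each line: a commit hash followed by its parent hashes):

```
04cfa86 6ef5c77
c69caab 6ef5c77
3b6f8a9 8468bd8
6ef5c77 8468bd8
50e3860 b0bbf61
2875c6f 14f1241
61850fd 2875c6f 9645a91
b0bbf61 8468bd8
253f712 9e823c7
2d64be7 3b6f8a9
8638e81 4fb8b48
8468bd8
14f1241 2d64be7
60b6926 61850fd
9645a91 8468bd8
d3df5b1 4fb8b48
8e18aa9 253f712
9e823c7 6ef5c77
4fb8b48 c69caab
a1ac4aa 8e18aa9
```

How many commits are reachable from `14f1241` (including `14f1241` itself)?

4

Walking parent pointers from 14f1241: reachable set = {14f1241, 2d64be7, 3b6f8a9, 8468bd8}.
That is 4 commits.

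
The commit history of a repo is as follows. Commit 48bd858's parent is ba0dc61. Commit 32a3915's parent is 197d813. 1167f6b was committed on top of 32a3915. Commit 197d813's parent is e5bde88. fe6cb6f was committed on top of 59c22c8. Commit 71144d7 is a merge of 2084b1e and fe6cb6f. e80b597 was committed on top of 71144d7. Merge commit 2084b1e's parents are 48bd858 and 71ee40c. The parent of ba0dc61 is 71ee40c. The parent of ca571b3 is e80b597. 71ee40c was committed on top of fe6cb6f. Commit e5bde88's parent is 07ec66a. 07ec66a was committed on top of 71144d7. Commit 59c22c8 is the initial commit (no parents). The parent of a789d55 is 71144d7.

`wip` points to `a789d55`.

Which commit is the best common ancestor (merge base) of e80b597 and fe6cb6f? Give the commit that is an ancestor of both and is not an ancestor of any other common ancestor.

Ancestors of e80b597: {2084b1e, 48bd858, 59c22c8, 71144d7, 71ee40c, ba0dc61, e80b597, fe6cb6f}.
Ancestors of fe6cb6f: {59c22c8, fe6cb6f}.
Common ancestors: {59c22c8, fe6cb6f}.
Among these, fe6cb6f is not an ancestor of any other common ancestor — it is the merge base.

fe6cb6f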